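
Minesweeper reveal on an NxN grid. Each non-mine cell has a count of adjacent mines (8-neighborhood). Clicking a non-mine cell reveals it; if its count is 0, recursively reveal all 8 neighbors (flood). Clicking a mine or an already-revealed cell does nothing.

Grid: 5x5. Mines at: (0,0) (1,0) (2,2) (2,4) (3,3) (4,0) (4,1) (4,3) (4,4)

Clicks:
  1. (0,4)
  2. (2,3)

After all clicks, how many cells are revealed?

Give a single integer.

Answer: 9

Derivation:
Click 1 (0,4) count=0: revealed 8 new [(0,1) (0,2) (0,3) (0,4) (1,1) (1,2) (1,3) (1,4)] -> total=8
Click 2 (2,3) count=3: revealed 1 new [(2,3)] -> total=9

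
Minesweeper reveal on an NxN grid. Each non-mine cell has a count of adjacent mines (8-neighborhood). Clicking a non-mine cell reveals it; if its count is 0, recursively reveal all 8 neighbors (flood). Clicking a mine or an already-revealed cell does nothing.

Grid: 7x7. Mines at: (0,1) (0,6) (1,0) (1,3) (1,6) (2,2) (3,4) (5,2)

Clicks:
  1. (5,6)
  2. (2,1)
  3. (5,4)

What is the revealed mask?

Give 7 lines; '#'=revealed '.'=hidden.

Click 1 (5,6) count=0: revealed 16 new [(2,5) (2,6) (3,5) (3,6) (4,3) (4,4) (4,5) (4,6) (5,3) (5,4) (5,5) (5,6) (6,3) (6,4) (6,5) (6,6)] -> total=16
Click 2 (2,1) count=2: revealed 1 new [(2,1)] -> total=17
Click 3 (5,4) count=0: revealed 0 new [(none)] -> total=17

Answer: .......
.......
.#...##
.....##
...####
...####
...####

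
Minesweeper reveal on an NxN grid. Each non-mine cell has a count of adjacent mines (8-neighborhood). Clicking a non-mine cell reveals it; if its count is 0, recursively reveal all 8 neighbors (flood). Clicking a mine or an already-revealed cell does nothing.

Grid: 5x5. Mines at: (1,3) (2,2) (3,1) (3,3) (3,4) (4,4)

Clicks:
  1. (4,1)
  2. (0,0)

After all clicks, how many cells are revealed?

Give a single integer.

Click 1 (4,1) count=1: revealed 1 new [(4,1)] -> total=1
Click 2 (0,0) count=0: revealed 8 new [(0,0) (0,1) (0,2) (1,0) (1,1) (1,2) (2,0) (2,1)] -> total=9

Answer: 9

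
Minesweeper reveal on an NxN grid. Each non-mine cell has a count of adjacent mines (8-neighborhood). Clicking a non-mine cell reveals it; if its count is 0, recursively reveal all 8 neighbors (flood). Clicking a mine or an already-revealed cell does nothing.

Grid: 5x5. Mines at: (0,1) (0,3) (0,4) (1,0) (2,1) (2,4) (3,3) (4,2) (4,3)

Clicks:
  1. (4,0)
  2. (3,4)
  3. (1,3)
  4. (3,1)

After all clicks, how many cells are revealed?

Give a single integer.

Answer: 6

Derivation:
Click 1 (4,0) count=0: revealed 4 new [(3,0) (3,1) (4,0) (4,1)] -> total=4
Click 2 (3,4) count=3: revealed 1 new [(3,4)] -> total=5
Click 3 (1,3) count=3: revealed 1 new [(1,3)] -> total=6
Click 4 (3,1) count=2: revealed 0 new [(none)] -> total=6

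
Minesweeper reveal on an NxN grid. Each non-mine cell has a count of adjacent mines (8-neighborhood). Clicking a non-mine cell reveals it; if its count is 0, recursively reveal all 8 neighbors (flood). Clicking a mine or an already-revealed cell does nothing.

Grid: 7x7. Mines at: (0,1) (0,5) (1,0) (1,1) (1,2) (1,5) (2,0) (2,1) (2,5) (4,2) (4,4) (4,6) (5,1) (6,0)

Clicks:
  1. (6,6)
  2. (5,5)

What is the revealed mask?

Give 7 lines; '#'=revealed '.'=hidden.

Click 1 (6,6) count=0: revealed 10 new [(5,2) (5,3) (5,4) (5,5) (5,6) (6,2) (6,3) (6,4) (6,5) (6,6)] -> total=10
Click 2 (5,5) count=2: revealed 0 new [(none)] -> total=10

Answer: .......
.......
.......
.......
.......
..#####
..#####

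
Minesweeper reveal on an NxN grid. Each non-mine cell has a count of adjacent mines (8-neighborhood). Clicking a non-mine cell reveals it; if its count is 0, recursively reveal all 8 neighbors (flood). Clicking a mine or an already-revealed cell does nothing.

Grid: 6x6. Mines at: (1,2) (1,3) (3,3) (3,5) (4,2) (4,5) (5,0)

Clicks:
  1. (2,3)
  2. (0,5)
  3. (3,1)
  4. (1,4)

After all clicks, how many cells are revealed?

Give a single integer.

Click 1 (2,3) count=3: revealed 1 new [(2,3)] -> total=1
Click 2 (0,5) count=0: revealed 6 new [(0,4) (0,5) (1,4) (1,5) (2,4) (2,5)] -> total=7
Click 3 (3,1) count=1: revealed 1 new [(3,1)] -> total=8
Click 4 (1,4) count=1: revealed 0 new [(none)] -> total=8

Answer: 8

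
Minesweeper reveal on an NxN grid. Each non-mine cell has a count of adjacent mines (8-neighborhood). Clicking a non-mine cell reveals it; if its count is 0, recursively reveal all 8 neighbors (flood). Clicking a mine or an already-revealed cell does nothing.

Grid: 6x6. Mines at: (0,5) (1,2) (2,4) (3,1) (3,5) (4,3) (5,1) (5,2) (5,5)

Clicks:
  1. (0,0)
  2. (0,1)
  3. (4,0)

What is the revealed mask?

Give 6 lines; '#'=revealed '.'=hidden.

Answer: ##....
##....
##....
......
#.....
......

Derivation:
Click 1 (0,0) count=0: revealed 6 new [(0,0) (0,1) (1,0) (1,1) (2,0) (2,1)] -> total=6
Click 2 (0,1) count=1: revealed 0 new [(none)] -> total=6
Click 3 (4,0) count=2: revealed 1 new [(4,0)] -> total=7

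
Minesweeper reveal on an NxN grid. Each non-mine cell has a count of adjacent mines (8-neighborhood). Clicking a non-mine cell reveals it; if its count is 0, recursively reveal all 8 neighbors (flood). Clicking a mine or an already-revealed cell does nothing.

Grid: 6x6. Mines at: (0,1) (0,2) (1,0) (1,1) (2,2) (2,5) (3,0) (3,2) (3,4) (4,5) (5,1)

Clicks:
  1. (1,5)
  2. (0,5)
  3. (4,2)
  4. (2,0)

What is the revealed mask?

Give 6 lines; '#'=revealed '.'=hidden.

Click 1 (1,5) count=1: revealed 1 new [(1,5)] -> total=1
Click 2 (0,5) count=0: revealed 5 new [(0,3) (0,4) (0,5) (1,3) (1,4)] -> total=6
Click 3 (4,2) count=2: revealed 1 new [(4,2)] -> total=7
Click 4 (2,0) count=3: revealed 1 new [(2,0)] -> total=8

Answer: ...###
...###
#.....
......
..#...
......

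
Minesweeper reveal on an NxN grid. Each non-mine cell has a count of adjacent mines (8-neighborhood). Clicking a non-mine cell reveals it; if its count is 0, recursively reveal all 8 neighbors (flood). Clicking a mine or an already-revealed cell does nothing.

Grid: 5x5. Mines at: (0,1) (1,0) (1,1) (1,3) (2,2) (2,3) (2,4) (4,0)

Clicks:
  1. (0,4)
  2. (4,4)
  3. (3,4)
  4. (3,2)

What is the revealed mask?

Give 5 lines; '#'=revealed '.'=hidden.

Answer: ....#
.....
.....
.####
.####

Derivation:
Click 1 (0,4) count=1: revealed 1 new [(0,4)] -> total=1
Click 2 (4,4) count=0: revealed 8 new [(3,1) (3,2) (3,3) (3,4) (4,1) (4,2) (4,3) (4,4)] -> total=9
Click 3 (3,4) count=2: revealed 0 new [(none)] -> total=9
Click 4 (3,2) count=2: revealed 0 new [(none)] -> total=9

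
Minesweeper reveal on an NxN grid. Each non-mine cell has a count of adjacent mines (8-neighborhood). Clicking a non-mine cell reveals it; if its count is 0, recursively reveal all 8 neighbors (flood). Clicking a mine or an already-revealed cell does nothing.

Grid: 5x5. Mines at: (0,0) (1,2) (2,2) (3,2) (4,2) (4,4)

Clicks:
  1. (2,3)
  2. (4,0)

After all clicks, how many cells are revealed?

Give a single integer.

Answer: 9

Derivation:
Click 1 (2,3) count=3: revealed 1 new [(2,3)] -> total=1
Click 2 (4,0) count=0: revealed 8 new [(1,0) (1,1) (2,0) (2,1) (3,0) (3,1) (4,0) (4,1)] -> total=9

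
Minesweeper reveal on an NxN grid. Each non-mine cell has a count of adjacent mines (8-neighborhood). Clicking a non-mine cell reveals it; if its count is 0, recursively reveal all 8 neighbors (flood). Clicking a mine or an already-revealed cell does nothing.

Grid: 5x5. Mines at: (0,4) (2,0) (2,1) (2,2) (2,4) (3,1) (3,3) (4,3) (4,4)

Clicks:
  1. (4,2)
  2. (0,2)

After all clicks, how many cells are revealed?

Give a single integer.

Click 1 (4,2) count=3: revealed 1 new [(4,2)] -> total=1
Click 2 (0,2) count=0: revealed 8 new [(0,0) (0,1) (0,2) (0,3) (1,0) (1,1) (1,2) (1,3)] -> total=9

Answer: 9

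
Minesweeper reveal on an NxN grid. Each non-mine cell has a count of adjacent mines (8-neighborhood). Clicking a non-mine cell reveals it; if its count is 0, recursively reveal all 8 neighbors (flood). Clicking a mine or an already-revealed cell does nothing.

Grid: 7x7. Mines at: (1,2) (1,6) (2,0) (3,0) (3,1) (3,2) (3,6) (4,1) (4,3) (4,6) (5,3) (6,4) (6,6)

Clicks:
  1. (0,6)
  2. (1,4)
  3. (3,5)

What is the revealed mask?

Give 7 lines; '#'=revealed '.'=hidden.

Answer: ...####
...###.
...###.
...###.
.......
.......
.......

Derivation:
Click 1 (0,6) count=1: revealed 1 new [(0,6)] -> total=1
Click 2 (1,4) count=0: revealed 12 new [(0,3) (0,4) (0,5) (1,3) (1,4) (1,5) (2,3) (2,4) (2,5) (3,3) (3,4) (3,5)] -> total=13
Click 3 (3,5) count=2: revealed 0 new [(none)] -> total=13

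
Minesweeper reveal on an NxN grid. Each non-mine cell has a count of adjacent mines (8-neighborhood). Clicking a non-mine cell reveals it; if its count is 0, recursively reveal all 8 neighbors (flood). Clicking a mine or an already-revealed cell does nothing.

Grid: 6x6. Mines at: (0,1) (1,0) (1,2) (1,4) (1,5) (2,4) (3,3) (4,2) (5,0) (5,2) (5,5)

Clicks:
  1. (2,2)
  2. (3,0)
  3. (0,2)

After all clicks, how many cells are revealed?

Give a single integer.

Click 1 (2,2) count=2: revealed 1 new [(2,2)] -> total=1
Click 2 (3,0) count=0: revealed 6 new [(2,0) (2,1) (3,0) (3,1) (4,0) (4,1)] -> total=7
Click 3 (0,2) count=2: revealed 1 new [(0,2)] -> total=8

Answer: 8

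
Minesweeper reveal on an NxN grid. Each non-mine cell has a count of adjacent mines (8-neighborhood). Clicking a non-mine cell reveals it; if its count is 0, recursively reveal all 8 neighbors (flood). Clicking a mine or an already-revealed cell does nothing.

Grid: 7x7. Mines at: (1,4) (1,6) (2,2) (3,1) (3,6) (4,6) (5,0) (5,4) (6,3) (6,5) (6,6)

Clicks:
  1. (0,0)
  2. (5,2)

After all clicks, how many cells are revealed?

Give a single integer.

Answer: 11

Derivation:
Click 1 (0,0) count=0: revealed 10 new [(0,0) (0,1) (0,2) (0,3) (1,0) (1,1) (1,2) (1,3) (2,0) (2,1)] -> total=10
Click 2 (5,2) count=1: revealed 1 new [(5,2)] -> total=11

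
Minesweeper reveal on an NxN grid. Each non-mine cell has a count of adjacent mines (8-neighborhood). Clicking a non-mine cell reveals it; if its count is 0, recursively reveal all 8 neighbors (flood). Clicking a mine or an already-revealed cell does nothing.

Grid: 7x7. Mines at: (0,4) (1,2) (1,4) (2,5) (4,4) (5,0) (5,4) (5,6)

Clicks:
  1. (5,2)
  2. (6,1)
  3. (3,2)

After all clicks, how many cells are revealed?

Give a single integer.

Answer: 22

Derivation:
Click 1 (5,2) count=0: revealed 22 new [(0,0) (0,1) (1,0) (1,1) (2,0) (2,1) (2,2) (2,3) (3,0) (3,1) (3,2) (3,3) (4,0) (4,1) (4,2) (4,3) (5,1) (5,2) (5,3) (6,1) (6,2) (6,3)] -> total=22
Click 2 (6,1) count=1: revealed 0 new [(none)] -> total=22
Click 3 (3,2) count=0: revealed 0 new [(none)] -> total=22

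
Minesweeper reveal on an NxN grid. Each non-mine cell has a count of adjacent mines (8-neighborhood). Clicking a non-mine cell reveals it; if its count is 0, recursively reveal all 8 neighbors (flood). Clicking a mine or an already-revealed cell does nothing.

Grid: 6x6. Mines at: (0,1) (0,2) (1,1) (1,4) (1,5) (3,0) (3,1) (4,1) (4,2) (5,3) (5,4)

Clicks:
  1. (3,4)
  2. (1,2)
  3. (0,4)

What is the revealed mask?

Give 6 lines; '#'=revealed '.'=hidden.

Click 1 (3,4) count=0: revealed 9 new [(2,3) (2,4) (2,5) (3,3) (3,4) (3,5) (4,3) (4,4) (4,5)] -> total=9
Click 2 (1,2) count=3: revealed 1 new [(1,2)] -> total=10
Click 3 (0,4) count=2: revealed 1 new [(0,4)] -> total=11

Answer: ....#.
..#...
...###
...###
...###
......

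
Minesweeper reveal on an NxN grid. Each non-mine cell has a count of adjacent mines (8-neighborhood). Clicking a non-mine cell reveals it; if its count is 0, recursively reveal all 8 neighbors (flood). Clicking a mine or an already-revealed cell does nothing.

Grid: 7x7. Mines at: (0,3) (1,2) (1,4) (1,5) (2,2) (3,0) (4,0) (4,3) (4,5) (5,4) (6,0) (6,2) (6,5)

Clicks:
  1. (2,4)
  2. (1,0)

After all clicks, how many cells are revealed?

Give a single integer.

Answer: 7

Derivation:
Click 1 (2,4) count=2: revealed 1 new [(2,4)] -> total=1
Click 2 (1,0) count=0: revealed 6 new [(0,0) (0,1) (1,0) (1,1) (2,0) (2,1)] -> total=7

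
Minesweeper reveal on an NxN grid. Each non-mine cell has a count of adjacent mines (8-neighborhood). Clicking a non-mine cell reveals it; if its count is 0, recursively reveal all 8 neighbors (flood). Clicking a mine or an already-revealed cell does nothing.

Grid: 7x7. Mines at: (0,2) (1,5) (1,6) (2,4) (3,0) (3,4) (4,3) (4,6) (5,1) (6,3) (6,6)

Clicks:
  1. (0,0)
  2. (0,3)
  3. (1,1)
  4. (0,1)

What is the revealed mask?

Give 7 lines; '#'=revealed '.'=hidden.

Click 1 (0,0) count=0: revealed 6 new [(0,0) (0,1) (1,0) (1,1) (2,0) (2,1)] -> total=6
Click 2 (0,3) count=1: revealed 1 new [(0,3)] -> total=7
Click 3 (1,1) count=1: revealed 0 new [(none)] -> total=7
Click 4 (0,1) count=1: revealed 0 new [(none)] -> total=7

Answer: ##.#...
##.....
##.....
.......
.......
.......
.......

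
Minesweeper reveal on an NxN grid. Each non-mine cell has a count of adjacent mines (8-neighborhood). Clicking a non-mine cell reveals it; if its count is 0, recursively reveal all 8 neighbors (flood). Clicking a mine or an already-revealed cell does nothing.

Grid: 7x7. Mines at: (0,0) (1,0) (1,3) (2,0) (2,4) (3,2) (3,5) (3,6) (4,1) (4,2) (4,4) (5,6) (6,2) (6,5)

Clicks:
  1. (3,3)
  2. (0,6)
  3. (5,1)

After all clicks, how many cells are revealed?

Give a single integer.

Click 1 (3,3) count=4: revealed 1 new [(3,3)] -> total=1
Click 2 (0,6) count=0: revealed 8 new [(0,4) (0,5) (0,6) (1,4) (1,5) (1,6) (2,5) (2,6)] -> total=9
Click 3 (5,1) count=3: revealed 1 new [(5,1)] -> total=10

Answer: 10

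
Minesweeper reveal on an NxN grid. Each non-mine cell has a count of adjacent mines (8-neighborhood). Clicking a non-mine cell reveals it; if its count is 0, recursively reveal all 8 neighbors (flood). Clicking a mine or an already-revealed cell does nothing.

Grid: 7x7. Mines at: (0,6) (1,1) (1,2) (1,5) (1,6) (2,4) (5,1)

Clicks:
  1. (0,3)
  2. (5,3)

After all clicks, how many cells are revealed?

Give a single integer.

Answer: 31

Derivation:
Click 1 (0,3) count=1: revealed 1 new [(0,3)] -> total=1
Click 2 (5,3) count=0: revealed 30 new [(2,0) (2,1) (2,2) (2,3) (2,5) (2,6) (3,0) (3,1) (3,2) (3,3) (3,4) (3,5) (3,6) (4,0) (4,1) (4,2) (4,3) (4,4) (4,5) (4,6) (5,2) (5,3) (5,4) (5,5) (5,6) (6,2) (6,3) (6,4) (6,5) (6,6)] -> total=31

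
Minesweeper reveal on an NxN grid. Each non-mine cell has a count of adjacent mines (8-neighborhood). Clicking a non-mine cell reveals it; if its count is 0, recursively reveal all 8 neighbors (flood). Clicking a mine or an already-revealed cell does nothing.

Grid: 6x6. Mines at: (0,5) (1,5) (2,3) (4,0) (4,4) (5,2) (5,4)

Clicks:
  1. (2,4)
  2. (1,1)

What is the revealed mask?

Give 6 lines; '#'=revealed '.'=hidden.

Answer: #####.
#####.
###.#.
###...
......
......

Derivation:
Click 1 (2,4) count=2: revealed 1 new [(2,4)] -> total=1
Click 2 (1,1) count=0: revealed 16 new [(0,0) (0,1) (0,2) (0,3) (0,4) (1,0) (1,1) (1,2) (1,3) (1,4) (2,0) (2,1) (2,2) (3,0) (3,1) (3,2)] -> total=17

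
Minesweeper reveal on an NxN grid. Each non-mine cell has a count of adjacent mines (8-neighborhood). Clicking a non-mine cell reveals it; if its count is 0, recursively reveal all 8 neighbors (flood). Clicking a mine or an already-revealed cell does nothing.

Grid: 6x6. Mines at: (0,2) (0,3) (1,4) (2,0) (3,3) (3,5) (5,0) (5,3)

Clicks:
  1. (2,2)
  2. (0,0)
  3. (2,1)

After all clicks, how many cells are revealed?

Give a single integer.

Click 1 (2,2) count=1: revealed 1 new [(2,2)] -> total=1
Click 2 (0,0) count=0: revealed 4 new [(0,0) (0,1) (1,0) (1,1)] -> total=5
Click 3 (2,1) count=1: revealed 1 new [(2,1)] -> total=6

Answer: 6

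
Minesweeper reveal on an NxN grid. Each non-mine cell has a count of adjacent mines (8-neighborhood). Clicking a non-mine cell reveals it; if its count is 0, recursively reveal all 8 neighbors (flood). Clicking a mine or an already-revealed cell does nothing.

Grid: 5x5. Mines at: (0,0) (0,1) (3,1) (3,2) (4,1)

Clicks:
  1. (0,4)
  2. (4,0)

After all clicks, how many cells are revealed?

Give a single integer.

Click 1 (0,4) count=0: revealed 13 new [(0,2) (0,3) (0,4) (1,2) (1,3) (1,4) (2,2) (2,3) (2,4) (3,3) (3,4) (4,3) (4,4)] -> total=13
Click 2 (4,0) count=2: revealed 1 new [(4,0)] -> total=14

Answer: 14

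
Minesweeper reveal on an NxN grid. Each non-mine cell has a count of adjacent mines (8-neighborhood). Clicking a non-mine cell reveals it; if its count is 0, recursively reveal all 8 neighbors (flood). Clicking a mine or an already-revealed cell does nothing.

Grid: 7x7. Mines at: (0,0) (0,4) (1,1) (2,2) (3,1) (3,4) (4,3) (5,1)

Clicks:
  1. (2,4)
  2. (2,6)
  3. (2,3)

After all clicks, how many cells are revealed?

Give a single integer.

Click 1 (2,4) count=1: revealed 1 new [(2,4)] -> total=1
Click 2 (2,6) count=0: revealed 21 new [(0,5) (0,6) (1,5) (1,6) (2,5) (2,6) (3,5) (3,6) (4,4) (4,5) (4,6) (5,2) (5,3) (5,4) (5,5) (5,6) (6,2) (6,3) (6,4) (6,5) (6,6)] -> total=22
Click 3 (2,3) count=2: revealed 1 new [(2,3)] -> total=23

Answer: 23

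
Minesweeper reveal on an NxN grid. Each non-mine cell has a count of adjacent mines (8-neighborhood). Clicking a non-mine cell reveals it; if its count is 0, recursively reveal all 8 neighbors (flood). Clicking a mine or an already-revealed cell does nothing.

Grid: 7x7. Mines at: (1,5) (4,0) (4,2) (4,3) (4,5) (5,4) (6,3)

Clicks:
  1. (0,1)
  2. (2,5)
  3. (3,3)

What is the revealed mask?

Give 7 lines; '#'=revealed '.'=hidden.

Click 1 (0,1) count=0: revealed 20 new [(0,0) (0,1) (0,2) (0,3) (0,4) (1,0) (1,1) (1,2) (1,3) (1,4) (2,0) (2,1) (2,2) (2,3) (2,4) (3,0) (3,1) (3,2) (3,3) (3,4)] -> total=20
Click 2 (2,5) count=1: revealed 1 new [(2,5)] -> total=21
Click 3 (3,3) count=2: revealed 0 new [(none)] -> total=21

Answer: #####..
#####..
######.
#####..
.......
.......
.......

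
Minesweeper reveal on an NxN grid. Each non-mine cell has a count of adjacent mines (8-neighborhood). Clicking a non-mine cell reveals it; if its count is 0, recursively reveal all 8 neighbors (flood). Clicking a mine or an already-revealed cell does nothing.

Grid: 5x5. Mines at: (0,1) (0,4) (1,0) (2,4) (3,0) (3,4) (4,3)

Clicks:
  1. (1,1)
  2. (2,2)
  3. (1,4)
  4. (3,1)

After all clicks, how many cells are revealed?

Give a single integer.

Click 1 (1,1) count=2: revealed 1 new [(1,1)] -> total=1
Click 2 (2,2) count=0: revealed 8 new [(1,2) (1,3) (2,1) (2,2) (2,3) (3,1) (3,2) (3,3)] -> total=9
Click 3 (1,4) count=2: revealed 1 new [(1,4)] -> total=10
Click 4 (3,1) count=1: revealed 0 new [(none)] -> total=10

Answer: 10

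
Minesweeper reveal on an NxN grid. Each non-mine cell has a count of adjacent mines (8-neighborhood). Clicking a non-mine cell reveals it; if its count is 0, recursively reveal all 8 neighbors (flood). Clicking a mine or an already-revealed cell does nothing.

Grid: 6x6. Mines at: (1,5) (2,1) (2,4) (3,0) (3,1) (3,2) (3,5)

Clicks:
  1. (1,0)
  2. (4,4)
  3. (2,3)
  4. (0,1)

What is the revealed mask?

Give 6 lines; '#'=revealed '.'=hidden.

Answer: #####.
#####.
...#..
......
....#.
......

Derivation:
Click 1 (1,0) count=1: revealed 1 new [(1,0)] -> total=1
Click 2 (4,4) count=1: revealed 1 new [(4,4)] -> total=2
Click 3 (2,3) count=2: revealed 1 new [(2,3)] -> total=3
Click 4 (0,1) count=0: revealed 9 new [(0,0) (0,1) (0,2) (0,3) (0,4) (1,1) (1,2) (1,3) (1,4)] -> total=12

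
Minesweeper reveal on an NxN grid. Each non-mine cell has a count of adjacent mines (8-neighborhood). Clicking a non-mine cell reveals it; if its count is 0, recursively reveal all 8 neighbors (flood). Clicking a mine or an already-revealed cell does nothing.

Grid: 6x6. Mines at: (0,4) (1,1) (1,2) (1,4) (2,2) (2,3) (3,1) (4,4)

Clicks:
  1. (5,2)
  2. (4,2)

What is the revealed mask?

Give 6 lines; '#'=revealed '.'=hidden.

Click 1 (5,2) count=0: revealed 8 new [(4,0) (4,1) (4,2) (4,3) (5,0) (5,1) (5,2) (5,3)] -> total=8
Click 2 (4,2) count=1: revealed 0 new [(none)] -> total=8

Answer: ......
......
......
......
####..
####..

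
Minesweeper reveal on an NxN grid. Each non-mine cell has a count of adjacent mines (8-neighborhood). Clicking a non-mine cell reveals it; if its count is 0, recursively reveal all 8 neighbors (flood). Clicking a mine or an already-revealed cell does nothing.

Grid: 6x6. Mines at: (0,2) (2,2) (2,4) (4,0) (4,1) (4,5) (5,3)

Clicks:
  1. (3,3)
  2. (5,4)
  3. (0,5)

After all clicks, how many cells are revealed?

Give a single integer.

Click 1 (3,3) count=2: revealed 1 new [(3,3)] -> total=1
Click 2 (5,4) count=2: revealed 1 new [(5,4)] -> total=2
Click 3 (0,5) count=0: revealed 6 new [(0,3) (0,4) (0,5) (1,3) (1,4) (1,5)] -> total=8

Answer: 8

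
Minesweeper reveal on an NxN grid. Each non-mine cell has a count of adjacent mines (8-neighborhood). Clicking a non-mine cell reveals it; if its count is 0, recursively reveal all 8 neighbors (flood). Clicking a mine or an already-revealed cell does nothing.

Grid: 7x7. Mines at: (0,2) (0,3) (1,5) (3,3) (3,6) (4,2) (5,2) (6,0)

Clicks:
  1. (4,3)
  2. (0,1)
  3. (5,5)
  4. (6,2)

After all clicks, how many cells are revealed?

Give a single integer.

Click 1 (4,3) count=3: revealed 1 new [(4,3)] -> total=1
Click 2 (0,1) count=1: revealed 1 new [(0,1)] -> total=2
Click 3 (5,5) count=0: revealed 11 new [(4,4) (4,5) (4,6) (5,3) (5,4) (5,5) (5,6) (6,3) (6,4) (6,5) (6,6)] -> total=13
Click 4 (6,2) count=1: revealed 1 new [(6,2)] -> total=14

Answer: 14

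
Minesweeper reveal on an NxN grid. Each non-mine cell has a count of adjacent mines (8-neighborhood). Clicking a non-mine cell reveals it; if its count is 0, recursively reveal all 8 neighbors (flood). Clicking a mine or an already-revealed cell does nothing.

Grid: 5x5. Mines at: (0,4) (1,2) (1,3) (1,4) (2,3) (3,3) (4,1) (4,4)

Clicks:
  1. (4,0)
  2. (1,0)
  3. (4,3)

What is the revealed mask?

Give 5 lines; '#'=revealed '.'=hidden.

Click 1 (4,0) count=1: revealed 1 new [(4,0)] -> total=1
Click 2 (1,0) count=0: revealed 8 new [(0,0) (0,1) (1,0) (1,1) (2,0) (2,1) (3,0) (3,1)] -> total=9
Click 3 (4,3) count=2: revealed 1 new [(4,3)] -> total=10

Answer: ##...
##...
##...
##...
#..#.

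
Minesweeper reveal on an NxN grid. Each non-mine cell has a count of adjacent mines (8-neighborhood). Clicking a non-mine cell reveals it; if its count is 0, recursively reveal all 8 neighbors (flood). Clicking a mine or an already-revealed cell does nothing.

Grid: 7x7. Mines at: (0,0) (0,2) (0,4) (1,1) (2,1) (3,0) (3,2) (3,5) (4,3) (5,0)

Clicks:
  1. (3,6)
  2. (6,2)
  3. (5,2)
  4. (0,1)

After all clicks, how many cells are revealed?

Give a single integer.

Answer: 17

Derivation:
Click 1 (3,6) count=1: revealed 1 new [(3,6)] -> total=1
Click 2 (6,2) count=0: revealed 15 new [(4,4) (4,5) (4,6) (5,1) (5,2) (5,3) (5,4) (5,5) (5,6) (6,1) (6,2) (6,3) (6,4) (6,5) (6,6)] -> total=16
Click 3 (5,2) count=1: revealed 0 new [(none)] -> total=16
Click 4 (0,1) count=3: revealed 1 new [(0,1)] -> total=17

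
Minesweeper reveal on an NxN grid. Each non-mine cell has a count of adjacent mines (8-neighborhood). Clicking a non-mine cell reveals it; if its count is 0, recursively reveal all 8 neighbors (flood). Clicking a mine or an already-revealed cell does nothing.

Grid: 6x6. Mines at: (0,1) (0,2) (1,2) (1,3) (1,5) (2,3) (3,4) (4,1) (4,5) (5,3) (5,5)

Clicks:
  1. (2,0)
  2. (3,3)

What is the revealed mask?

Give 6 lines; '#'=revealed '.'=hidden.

Click 1 (2,0) count=0: revealed 6 new [(1,0) (1,1) (2,0) (2,1) (3,0) (3,1)] -> total=6
Click 2 (3,3) count=2: revealed 1 new [(3,3)] -> total=7

Answer: ......
##....
##....
##.#..
......
......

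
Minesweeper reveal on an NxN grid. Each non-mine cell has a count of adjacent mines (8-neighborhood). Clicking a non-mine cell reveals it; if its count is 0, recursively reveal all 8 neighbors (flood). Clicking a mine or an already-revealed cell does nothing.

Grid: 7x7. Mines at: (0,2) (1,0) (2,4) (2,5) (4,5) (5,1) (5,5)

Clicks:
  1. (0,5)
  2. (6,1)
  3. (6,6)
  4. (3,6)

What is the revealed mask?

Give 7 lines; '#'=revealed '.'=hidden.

Answer: ...####
...####
.......
......#
.......
.......
.#....#

Derivation:
Click 1 (0,5) count=0: revealed 8 new [(0,3) (0,4) (0,5) (0,6) (1,3) (1,4) (1,5) (1,6)] -> total=8
Click 2 (6,1) count=1: revealed 1 new [(6,1)] -> total=9
Click 3 (6,6) count=1: revealed 1 new [(6,6)] -> total=10
Click 4 (3,6) count=2: revealed 1 new [(3,6)] -> total=11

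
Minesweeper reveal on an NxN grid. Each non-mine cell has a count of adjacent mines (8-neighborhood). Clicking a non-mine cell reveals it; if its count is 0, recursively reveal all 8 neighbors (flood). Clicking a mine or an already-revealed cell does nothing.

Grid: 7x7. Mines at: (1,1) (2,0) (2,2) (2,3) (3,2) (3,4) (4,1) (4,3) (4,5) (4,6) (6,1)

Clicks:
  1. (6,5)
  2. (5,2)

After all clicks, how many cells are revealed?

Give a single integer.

Click 1 (6,5) count=0: revealed 10 new [(5,2) (5,3) (5,4) (5,5) (5,6) (6,2) (6,3) (6,4) (6,5) (6,6)] -> total=10
Click 2 (5,2) count=3: revealed 0 new [(none)] -> total=10

Answer: 10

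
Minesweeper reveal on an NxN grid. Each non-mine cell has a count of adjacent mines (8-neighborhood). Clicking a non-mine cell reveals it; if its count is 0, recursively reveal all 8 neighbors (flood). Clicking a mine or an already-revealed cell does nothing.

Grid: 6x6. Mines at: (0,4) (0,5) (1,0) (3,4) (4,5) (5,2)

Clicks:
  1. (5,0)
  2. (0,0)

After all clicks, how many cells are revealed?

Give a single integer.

Click 1 (5,0) count=0: revealed 20 new [(0,1) (0,2) (0,3) (1,1) (1,2) (1,3) (2,0) (2,1) (2,2) (2,3) (3,0) (3,1) (3,2) (3,3) (4,0) (4,1) (4,2) (4,3) (5,0) (5,1)] -> total=20
Click 2 (0,0) count=1: revealed 1 new [(0,0)] -> total=21

Answer: 21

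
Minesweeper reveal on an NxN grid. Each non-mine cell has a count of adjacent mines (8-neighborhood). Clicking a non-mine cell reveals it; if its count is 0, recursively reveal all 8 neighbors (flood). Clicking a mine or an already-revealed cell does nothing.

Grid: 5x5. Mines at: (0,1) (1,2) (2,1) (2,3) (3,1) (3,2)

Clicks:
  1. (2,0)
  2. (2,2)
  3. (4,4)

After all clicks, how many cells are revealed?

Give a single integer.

Answer: 6

Derivation:
Click 1 (2,0) count=2: revealed 1 new [(2,0)] -> total=1
Click 2 (2,2) count=5: revealed 1 new [(2,2)] -> total=2
Click 3 (4,4) count=0: revealed 4 new [(3,3) (3,4) (4,3) (4,4)] -> total=6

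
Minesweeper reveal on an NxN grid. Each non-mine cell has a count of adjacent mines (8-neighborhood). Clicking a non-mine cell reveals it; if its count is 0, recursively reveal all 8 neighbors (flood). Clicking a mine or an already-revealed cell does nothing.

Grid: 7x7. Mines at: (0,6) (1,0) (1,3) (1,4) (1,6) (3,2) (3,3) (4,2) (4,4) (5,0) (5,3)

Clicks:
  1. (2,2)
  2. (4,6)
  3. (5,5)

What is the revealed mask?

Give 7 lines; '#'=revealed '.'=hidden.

Click 1 (2,2) count=3: revealed 1 new [(2,2)] -> total=1
Click 2 (4,6) count=0: revealed 12 new [(2,5) (2,6) (3,5) (3,6) (4,5) (4,6) (5,4) (5,5) (5,6) (6,4) (6,5) (6,6)] -> total=13
Click 3 (5,5) count=1: revealed 0 new [(none)] -> total=13

Answer: .......
.......
..#..##
.....##
.....##
....###
....###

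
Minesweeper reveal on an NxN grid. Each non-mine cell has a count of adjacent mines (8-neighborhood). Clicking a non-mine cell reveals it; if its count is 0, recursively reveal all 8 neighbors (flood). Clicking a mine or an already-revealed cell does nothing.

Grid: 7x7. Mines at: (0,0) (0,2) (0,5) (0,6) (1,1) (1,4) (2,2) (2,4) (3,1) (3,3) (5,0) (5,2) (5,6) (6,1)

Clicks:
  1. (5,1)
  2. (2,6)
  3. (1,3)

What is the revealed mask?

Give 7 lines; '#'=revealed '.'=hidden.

Answer: .......
...#.##
.....##
.....##
.....##
.#.....
.......

Derivation:
Click 1 (5,1) count=3: revealed 1 new [(5,1)] -> total=1
Click 2 (2,6) count=0: revealed 8 new [(1,5) (1,6) (2,5) (2,6) (3,5) (3,6) (4,5) (4,6)] -> total=9
Click 3 (1,3) count=4: revealed 1 new [(1,3)] -> total=10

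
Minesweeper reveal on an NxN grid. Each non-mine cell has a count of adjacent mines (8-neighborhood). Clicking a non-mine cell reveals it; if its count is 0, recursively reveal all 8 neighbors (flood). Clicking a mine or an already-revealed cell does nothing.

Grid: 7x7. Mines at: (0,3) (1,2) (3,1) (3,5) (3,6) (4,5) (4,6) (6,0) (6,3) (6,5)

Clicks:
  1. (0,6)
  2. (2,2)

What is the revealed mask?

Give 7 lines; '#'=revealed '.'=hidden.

Answer: ....###
....###
..#.###
.......
.......
.......
.......

Derivation:
Click 1 (0,6) count=0: revealed 9 new [(0,4) (0,5) (0,6) (1,4) (1,5) (1,6) (2,4) (2,5) (2,6)] -> total=9
Click 2 (2,2) count=2: revealed 1 new [(2,2)] -> total=10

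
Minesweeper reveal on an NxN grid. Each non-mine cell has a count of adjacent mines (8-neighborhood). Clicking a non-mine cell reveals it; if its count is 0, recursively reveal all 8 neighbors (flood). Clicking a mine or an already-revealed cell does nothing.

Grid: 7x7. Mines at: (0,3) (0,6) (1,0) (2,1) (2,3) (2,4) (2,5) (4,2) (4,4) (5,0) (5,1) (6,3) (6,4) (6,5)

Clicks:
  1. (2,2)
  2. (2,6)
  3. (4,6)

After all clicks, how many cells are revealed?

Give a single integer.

Click 1 (2,2) count=2: revealed 1 new [(2,2)] -> total=1
Click 2 (2,6) count=1: revealed 1 new [(2,6)] -> total=2
Click 3 (4,6) count=0: revealed 6 new [(3,5) (3,6) (4,5) (4,6) (5,5) (5,6)] -> total=8

Answer: 8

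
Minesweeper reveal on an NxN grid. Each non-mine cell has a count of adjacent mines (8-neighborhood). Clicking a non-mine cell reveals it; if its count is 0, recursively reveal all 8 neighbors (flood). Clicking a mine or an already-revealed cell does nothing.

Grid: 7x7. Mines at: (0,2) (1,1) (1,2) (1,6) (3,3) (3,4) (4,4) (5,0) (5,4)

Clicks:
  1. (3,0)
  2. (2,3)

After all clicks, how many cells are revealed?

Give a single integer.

Answer: 10

Derivation:
Click 1 (3,0) count=0: revealed 9 new [(2,0) (2,1) (2,2) (3,0) (3,1) (3,2) (4,0) (4,1) (4,2)] -> total=9
Click 2 (2,3) count=3: revealed 1 new [(2,3)] -> total=10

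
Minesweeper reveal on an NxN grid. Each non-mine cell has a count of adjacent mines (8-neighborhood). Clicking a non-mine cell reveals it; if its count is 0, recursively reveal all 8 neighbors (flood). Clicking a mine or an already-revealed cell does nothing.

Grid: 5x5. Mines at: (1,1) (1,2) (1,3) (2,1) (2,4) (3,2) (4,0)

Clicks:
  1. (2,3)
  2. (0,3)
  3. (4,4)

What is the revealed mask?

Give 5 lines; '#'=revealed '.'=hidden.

Answer: ...#.
.....
...#.
...##
...##

Derivation:
Click 1 (2,3) count=4: revealed 1 new [(2,3)] -> total=1
Click 2 (0,3) count=2: revealed 1 new [(0,3)] -> total=2
Click 3 (4,4) count=0: revealed 4 new [(3,3) (3,4) (4,3) (4,4)] -> total=6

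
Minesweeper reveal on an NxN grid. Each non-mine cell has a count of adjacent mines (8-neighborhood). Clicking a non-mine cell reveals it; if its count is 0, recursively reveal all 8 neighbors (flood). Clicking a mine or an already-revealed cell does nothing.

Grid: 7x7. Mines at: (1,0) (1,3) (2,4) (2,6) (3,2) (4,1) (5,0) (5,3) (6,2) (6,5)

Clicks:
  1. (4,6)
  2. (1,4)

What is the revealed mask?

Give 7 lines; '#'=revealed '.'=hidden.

Click 1 (4,6) count=0: revealed 9 new [(3,4) (3,5) (3,6) (4,4) (4,5) (4,6) (5,4) (5,5) (5,6)] -> total=9
Click 2 (1,4) count=2: revealed 1 new [(1,4)] -> total=10

Answer: .......
....#..
.......
....###
....###
....###
.......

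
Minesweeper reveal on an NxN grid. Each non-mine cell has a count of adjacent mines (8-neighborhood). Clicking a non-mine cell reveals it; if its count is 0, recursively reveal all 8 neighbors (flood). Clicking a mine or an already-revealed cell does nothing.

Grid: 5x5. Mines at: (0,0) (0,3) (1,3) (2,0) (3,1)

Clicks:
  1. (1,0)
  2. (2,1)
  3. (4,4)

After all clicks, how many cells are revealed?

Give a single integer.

Answer: 11

Derivation:
Click 1 (1,0) count=2: revealed 1 new [(1,0)] -> total=1
Click 2 (2,1) count=2: revealed 1 new [(2,1)] -> total=2
Click 3 (4,4) count=0: revealed 9 new [(2,2) (2,3) (2,4) (3,2) (3,3) (3,4) (4,2) (4,3) (4,4)] -> total=11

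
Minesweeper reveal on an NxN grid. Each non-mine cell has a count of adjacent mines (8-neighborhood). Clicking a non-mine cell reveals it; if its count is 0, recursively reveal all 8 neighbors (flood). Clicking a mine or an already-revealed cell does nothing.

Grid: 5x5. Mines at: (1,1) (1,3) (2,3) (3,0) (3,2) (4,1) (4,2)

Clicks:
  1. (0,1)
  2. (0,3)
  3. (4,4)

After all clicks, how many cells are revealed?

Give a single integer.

Answer: 6

Derivation:
Click 1 (0,1) count=1: revealed 1 new [(0,1)] -> total=1
Click 2 (0,3) count=1: revealed 1 new [(0,3)] -> total=2
Click 3 (4,4) count=0: revealed 4 new [(3,3) (3,4) (4,3) (4,4)] -> total=6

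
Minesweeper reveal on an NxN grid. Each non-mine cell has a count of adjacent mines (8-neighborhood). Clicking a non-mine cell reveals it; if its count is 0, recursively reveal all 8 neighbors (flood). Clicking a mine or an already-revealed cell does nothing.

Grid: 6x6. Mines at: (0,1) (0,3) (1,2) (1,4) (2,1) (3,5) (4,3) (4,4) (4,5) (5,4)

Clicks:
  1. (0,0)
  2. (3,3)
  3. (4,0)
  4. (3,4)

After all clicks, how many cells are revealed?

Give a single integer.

Click 1 (0,0) count=1: revealed 1 new [(0,0)] -> total=1
Click 2 (3,3) count=2: revealed 1 new [(3,3)] -> total=2
Click 3 (4,0) count=0: revealed 9 new [(3,0) (3,1) (3,2) (4,0) (4,1) (4,2) (5,0) (5,1) (5,2)] -> total=11
Click 4 (3,4) count=4: revealed 1 new [(3,4)] -> total=12

Answer: 12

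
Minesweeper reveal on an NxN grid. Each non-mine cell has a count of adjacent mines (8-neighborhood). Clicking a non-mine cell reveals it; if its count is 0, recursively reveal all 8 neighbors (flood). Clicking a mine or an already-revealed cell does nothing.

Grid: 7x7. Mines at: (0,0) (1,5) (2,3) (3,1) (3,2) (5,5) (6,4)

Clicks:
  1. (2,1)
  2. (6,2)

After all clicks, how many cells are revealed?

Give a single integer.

Answer: 13

Derivation:
Click 1 (2,1) count=2: revealed 1 new [(2,1)] -> total=1
Click 2 (6,2) count=0: revealed 12 new [(4,0) (4,1) (4,2) (4,3) (5,0) (5,1) (5,2) (5,3) (6,0) (6,1) (6,2) (6,3)] -> total=13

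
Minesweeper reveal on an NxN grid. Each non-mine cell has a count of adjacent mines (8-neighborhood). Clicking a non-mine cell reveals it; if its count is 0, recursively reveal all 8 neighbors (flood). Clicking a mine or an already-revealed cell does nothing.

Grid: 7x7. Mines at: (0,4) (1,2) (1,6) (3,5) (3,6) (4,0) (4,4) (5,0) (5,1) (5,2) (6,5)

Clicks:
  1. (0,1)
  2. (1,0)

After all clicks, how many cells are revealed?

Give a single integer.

Answer: 8

Derivation:
Click 1 (0,1) count=1: revealed 1 new [(0,1)] -> total=1
Click 2 (1,0) count=0: revealed 7 new [(0,0) (1,0) (1,1) (2,0) (2,1) (3,0) (3,1)] -> total=8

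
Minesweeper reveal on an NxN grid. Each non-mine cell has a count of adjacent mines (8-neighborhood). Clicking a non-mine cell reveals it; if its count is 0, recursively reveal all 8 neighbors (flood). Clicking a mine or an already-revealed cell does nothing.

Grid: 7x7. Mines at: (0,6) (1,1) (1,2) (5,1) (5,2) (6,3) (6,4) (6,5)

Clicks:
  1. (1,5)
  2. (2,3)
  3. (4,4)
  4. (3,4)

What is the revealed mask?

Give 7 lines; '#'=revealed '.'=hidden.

Answer: ...###.
...####
#######
#######
#######
...####
.......

Derivation:
Click 1 (1,5) count=1: revealed 1 new [(1,5)] -> total=1
Click 2 (2,3) count=1: revealed 1 new [(2,3)] -> total=2
Click 3 (4,4) count=0: revealed 30 new [(0,3) (0,4) (0,5) (1,3) (1,4) (1,6) (2,0) (2,1) (2,2) (2,4) (2,5) (2,6) (3,0) (3,1) (3,2) (3,3) (3,4) (3,5) (3,6) (4,0) (4,1) (4,2) (4,3) (4,4) (4,5) (4,6) (5,3) (5,4) (5,5) (5,6)] -> total=32
Click 4 (3,4) count=0: revealed 0 new [(none)] -> total=32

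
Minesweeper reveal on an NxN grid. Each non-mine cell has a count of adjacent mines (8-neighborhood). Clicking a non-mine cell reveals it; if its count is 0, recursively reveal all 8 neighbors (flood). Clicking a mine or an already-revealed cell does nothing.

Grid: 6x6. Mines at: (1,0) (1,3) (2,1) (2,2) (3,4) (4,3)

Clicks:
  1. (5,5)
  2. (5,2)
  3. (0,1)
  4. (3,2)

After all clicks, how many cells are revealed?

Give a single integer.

Answer: 7

Derivation:
Click 1 (5,5) count=0: revealed 4 new [(4,4) (4,5) (5,4) (5,5)] -> total=4
Click 2 (5,2) count=1: revealed 1 new [(5,2)] -> total=5
Click 3 (0,1) count=1: revealed 1 new [(0,1)] -> total=6
Click 4 (3,2) count=3: revealed 1 new [(3,2)] -> total=7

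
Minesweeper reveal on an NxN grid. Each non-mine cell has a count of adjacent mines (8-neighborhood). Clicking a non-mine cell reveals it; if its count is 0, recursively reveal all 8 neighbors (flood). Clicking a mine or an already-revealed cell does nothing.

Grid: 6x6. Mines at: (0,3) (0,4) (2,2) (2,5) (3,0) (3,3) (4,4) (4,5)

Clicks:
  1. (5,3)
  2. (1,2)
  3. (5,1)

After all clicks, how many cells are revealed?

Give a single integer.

Answer: 9

Derivation:
Click 1 (5,3) count=1: revealed 1 new [(5,3)] -> total=1
Click 2 (1,2) count=2: revealed 1 new [(1,2)] -> total=2
Click 3 (5,1) count=0: revealed 7 new [(4,0) (4,1) (4,2) (4,3) (5,0) (5,1) (5,2)] -> total=9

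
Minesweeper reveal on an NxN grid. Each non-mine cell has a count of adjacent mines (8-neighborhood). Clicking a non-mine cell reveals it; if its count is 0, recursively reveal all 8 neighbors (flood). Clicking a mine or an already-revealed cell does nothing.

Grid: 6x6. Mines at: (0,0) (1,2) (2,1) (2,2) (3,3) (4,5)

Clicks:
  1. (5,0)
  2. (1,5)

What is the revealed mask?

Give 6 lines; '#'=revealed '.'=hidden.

Click 1 (5,0) count=0: revealed 13 new [(3,0) (3,1) (3,2) (4,0) (4,1) (4,2) (4,3) (4,4) (5,0) (5,1) (5,2) (5,3) (5,4)] -> total=13
Click 2 (1,5) count=0: revealed 11 new [(0,3) (0,4) (0,5) (1,3) (1,4) (1,5) (2,3) (2,4) (2,5) (3,4) (3,5)] -> total=24

Answer: ...###
...###
...###
###.##
#####.
#####.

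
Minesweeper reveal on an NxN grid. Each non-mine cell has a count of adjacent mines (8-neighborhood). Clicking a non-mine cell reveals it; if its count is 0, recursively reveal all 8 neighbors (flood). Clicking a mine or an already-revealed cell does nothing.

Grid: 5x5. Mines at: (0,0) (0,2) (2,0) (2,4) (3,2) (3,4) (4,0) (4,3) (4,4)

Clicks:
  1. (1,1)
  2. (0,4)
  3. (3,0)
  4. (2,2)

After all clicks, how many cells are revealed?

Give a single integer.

Answer: 7

Derivation:
Click 1 (1,1) count=3: revealed 1 new [(1,1)] -> total=1
Click 2 (0,4) count=0: revealed 4 new [(0,3) (0,4) (1,3) (1,4)] -> total=5
Click 3 (3,0) count=2: revealed 1 new [(3,0)] -> total=6
Click 4 (2,2) count=1: revealed 1 new [(2,2)] -> total=7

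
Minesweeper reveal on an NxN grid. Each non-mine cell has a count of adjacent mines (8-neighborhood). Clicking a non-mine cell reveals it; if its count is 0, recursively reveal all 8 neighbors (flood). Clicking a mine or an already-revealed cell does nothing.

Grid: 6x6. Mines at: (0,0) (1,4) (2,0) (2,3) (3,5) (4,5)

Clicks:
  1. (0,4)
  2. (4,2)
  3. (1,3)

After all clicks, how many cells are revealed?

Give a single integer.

Answer: 17

Derivation:
Click 1 (0,4) count=1: revealed 1 new [(0,4)] -> total=1
Click 2 (4,2) count=0: revealed 15 new [(3,0) (3,1) (3,2) (3,3) (3,4) (4,0) (4,1) (4,2) (4,3) (4,4) (5,0) (5,1) (5,2) (5,3) (5,4)] -> total=16
Click 3 (1,3) count=2: revealed 1 new [(1,3)] -> total=17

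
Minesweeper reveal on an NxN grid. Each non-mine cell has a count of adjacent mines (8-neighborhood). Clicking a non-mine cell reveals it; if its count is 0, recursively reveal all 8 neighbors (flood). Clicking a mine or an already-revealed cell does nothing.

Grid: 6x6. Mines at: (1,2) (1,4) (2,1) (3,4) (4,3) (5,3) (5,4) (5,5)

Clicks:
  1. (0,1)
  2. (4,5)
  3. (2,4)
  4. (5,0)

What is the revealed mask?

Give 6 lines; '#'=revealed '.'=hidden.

Answer: .#....
......
....#.
###...
###..#
###...

Derivation:
Click 1 (0,1) count=1: revealed 1 new [(0,1)] -> total=1
Click 2 (4,5) count=3: revealed 1 new [(4,5)] -> total=2
Click 3 (2,4) count=2: revealed 1 new [(2,4)] -> total=3
Click 4 (5,0) count=0: revealed 9 new [(3,0) (3,1) (3,2) (4,0) (4,1) (4,2) (5,0) (5,1) (5,2)] -> total=12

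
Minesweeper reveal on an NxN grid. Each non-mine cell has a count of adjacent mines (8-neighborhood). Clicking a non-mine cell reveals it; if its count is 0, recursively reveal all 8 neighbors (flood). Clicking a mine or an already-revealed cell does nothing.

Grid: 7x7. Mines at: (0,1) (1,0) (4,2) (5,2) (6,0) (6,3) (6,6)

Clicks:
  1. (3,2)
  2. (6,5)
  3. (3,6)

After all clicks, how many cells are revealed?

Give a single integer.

Click 1 (3,2) count=1: revealed 1 new [(3,2)] -> total=1
Click 2 (6,5) count=1: revealed 1 new [(6,5)] -> total=2
Click 3 (3,6) count=0: revealed 30 new [(0,2) (0,3) (0,4) (0,5) (0,6) (1,1) (1,2) (1,3) (1,4) (1,5) (1,6) (2,1) (2,2) (2,3) (2,4) (2,5) (2,6) (3,1) (3,3) (3,4) (3,5) (3,6) (4,3) (4,4) (4,5) (4,6) (5,3) (5,4) (5,5) (5,6)] -> total=32

Answer: 32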